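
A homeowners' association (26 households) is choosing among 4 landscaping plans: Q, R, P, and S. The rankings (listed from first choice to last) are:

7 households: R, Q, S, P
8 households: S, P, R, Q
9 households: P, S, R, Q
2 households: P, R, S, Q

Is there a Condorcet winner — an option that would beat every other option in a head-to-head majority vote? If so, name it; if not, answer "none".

S

S vs Q: 19–7 for S.
S vs R: 17–9 for S.
S vs P: 15–11 for S.
S beats every other option head-to-head.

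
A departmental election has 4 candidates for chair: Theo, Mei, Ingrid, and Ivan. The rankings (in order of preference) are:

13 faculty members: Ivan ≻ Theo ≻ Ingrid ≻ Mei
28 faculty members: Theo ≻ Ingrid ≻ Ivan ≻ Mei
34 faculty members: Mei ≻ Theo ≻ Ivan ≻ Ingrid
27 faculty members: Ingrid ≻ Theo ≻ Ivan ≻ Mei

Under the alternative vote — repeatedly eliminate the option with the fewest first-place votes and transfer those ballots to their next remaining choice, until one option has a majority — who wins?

Theo

Round 1: Theo 28, Mei 34, Ingrid 27, Ivan 13. Eliminate Ivan.
Round 2: Theo 41, Mei 34, Ingrid 27. Eliminate Ingrid.
Round 3: Theo 68, Mei 34. Theo has a majority.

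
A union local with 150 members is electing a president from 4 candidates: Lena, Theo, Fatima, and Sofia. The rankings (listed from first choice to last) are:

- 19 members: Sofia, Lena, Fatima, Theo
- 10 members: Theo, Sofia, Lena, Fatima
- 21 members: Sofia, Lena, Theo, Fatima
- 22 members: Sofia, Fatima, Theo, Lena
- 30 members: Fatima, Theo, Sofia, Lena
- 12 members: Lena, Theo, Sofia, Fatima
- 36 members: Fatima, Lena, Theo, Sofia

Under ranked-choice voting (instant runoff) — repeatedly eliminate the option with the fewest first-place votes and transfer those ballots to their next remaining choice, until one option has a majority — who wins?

Round 1: Lena 12, Theo 10, Fatima 66, Sofia 62. Eliminate Theo.
Round 2: Lena 12, Fatima 66, Sofia 72. Eliminate Lena.
Round 3: Fatima 66, Sofia 84. Sofia has a majority.

Sofia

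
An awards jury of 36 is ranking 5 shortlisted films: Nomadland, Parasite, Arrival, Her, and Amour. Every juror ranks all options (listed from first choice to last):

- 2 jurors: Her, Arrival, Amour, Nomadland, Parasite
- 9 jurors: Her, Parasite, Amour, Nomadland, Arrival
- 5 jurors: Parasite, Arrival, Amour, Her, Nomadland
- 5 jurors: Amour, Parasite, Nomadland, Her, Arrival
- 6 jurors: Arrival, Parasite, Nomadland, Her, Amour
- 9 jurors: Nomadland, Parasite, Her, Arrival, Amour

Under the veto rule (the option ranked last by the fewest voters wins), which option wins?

Her

Last-place votes: Nomadland 5, Parasite 2, Arrival 14, Her 0, Amour 15.
Her is ranked last by the fewest voters, so Her wins.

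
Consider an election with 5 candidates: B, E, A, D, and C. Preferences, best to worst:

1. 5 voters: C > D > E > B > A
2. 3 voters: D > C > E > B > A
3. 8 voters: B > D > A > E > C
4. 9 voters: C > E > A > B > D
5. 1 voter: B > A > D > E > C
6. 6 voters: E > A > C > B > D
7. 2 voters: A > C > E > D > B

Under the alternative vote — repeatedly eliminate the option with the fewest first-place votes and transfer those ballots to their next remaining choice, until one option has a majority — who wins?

Round 1: B 9, E 6, A 2, D 3, C 14. Eliminate A.
Round 2: B 9, E 6, D 3, C 16. Eliminate D.
Round 3: B 9, E 6, C 19. C has a majority.

C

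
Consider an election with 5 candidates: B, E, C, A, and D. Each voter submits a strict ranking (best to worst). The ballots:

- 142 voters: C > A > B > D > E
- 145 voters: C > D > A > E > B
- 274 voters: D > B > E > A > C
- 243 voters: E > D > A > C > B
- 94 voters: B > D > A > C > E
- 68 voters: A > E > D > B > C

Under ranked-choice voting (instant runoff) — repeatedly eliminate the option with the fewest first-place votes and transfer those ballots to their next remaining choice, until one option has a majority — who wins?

Round 1: B 94, E 243, C 287, A 68, D 274. Eliminate A.
Round 2: B 94, E 311, C 287, D 274. Eliminate B.
Round 3: E 311, C 287, D 368. Eliminate C.
Round 4: E 311, D 655. D has a majority.

D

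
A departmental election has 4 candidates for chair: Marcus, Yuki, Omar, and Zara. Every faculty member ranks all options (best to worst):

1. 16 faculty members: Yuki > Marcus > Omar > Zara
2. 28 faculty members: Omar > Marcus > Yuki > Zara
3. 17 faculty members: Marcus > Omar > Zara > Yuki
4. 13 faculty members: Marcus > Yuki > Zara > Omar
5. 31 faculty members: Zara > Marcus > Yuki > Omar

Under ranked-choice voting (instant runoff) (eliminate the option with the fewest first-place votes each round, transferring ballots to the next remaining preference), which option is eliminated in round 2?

Omar

Round 1: Marcus 30, Yuki 16, Omar 28, Zara 31. Eliminate Yuki.
Round 2: Marcus 46, Omar 28, Zara 31. Eliminate Omar.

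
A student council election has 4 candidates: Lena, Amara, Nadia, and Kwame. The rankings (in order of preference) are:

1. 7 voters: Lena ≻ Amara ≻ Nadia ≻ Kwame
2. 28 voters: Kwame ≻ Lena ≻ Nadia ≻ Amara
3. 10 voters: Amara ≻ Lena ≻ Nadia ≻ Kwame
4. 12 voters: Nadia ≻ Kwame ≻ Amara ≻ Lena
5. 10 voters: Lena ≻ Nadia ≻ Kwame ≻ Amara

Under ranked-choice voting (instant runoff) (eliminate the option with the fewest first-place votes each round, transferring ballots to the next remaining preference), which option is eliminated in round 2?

Round 1: Lena 17, Amara 10, Nadia 12, Kwame 28. Eliminate Amara.
Round 2: Lena 27, Nadia 12, Kwame 28. Eliminate Nadia.

Nadia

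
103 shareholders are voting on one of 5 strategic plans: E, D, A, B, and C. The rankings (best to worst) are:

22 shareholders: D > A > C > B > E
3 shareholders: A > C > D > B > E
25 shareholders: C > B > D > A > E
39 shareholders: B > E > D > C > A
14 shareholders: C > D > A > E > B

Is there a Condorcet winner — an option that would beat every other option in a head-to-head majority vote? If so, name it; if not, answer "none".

none

Checking pairwise contests:
D beats E 64–39.
B beats D 64–39.
D beats A 100–3.
C beats B 64–39.
D beats C 61–42.
Every option loses at least one head-to-head, so there is no Condorcet winner.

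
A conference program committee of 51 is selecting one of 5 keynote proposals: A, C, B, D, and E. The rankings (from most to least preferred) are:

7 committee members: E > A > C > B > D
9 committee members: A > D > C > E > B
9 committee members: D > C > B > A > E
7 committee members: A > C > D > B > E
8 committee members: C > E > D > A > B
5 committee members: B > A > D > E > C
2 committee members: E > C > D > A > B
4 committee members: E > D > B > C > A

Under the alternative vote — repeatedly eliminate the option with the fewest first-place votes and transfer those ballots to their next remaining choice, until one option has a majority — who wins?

A

Round 1: A 16, C 8, B 5, D 9, E 13. Eliminate B.
Round 2: A 21, C 8, D 9, E 13. Eliminate C.
Round 3: A 21, D 9, E 21. Eliminate D.
Round 4: A 30, E 21. A has a majority.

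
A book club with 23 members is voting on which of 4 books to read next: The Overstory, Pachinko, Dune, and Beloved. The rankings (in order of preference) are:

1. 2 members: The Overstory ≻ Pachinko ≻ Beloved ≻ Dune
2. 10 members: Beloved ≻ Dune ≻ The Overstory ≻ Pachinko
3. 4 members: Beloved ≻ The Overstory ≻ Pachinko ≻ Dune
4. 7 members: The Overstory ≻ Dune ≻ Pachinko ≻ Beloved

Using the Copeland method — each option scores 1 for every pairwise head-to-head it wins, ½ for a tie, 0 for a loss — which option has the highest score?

Beloved

The Overstory: beats Pachinko and Dune; loses to Beloved → score 2.
Pachinko: loses to The Overstory, Dune, and Beloved → score 0.
Dune: beats Pachinko; loses to The Overstory and Beloved → score 1.
Beloved: beats The Overstory, Pachinko, and Dune → score 3.
Beloved has the best pairwise record.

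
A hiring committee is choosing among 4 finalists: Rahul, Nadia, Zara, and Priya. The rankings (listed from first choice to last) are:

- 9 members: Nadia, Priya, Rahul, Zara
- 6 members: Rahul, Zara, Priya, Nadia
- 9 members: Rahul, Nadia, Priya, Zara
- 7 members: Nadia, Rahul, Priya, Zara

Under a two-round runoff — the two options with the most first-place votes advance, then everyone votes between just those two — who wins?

Nadia

Round 1 first-place votes: Rahul 15, Nadia 16, Zara 0, Priya 0.
Nadia and Rahul advance.
Runoff: Nadia is preferred to Rahul by 16 voters; Rahul by 15.
Nadia wins the runoff.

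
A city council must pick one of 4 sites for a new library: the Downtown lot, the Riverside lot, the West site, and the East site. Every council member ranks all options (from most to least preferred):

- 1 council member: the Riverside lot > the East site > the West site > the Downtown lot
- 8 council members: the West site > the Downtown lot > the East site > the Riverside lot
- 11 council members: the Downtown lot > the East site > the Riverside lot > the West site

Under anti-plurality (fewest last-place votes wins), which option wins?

the East site

Last-place votes: the Downtown lot 1, the Riverside lot 8, the West site 11, the East site 0.
the East site is ranked last by the fewest voters, so the East site wins.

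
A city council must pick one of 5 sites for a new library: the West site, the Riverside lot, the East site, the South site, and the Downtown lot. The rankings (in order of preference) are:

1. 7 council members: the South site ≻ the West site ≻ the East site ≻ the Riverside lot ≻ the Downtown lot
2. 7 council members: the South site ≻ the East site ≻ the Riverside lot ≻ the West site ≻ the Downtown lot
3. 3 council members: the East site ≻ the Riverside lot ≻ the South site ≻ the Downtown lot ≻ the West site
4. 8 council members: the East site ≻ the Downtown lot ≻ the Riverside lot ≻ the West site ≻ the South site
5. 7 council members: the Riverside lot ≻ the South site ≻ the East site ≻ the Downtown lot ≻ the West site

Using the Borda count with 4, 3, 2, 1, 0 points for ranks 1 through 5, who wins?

the East site

the West site: 7·3 + 7·1 + 3·0 + 8·1 + 7·0 = 36
the Riverside lot: 7·1 + 7·2 + 3·3 + 8·2 + 7·4 = 74
the East site: 7·2 + 7·3 + 3·4 + 8·4 + 7·2 = 93
the South site: 7·4 + 7·4 + 3·2 + 8·0 + 7·3 = 83
the Downtown lot: 7·0 + 7·0 + 3·1 + 8·3 + 7·1 = 34
the East site has the highest Borda score (93).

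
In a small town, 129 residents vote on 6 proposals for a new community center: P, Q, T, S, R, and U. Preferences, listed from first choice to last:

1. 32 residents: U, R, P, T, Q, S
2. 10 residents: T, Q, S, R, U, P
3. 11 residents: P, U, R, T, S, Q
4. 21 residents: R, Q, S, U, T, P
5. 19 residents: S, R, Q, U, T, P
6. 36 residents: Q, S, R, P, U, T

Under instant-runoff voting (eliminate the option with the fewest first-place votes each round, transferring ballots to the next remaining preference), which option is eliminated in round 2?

P

Round 1: P 11, Q 36, T 10, S 19, R 21, U 32. Eliminate T.
Round 2: P 11, Q 46, S 19, R 21, U 32. Eliminate P.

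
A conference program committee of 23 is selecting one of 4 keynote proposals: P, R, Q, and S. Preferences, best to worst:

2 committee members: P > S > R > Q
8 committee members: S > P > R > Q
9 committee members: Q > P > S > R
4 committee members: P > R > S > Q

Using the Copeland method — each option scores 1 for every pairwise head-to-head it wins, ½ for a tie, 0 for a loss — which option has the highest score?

P

P: beats R, Q, and S → score 3.
R: beats Q; loses to P and S → score 1.
Q: loses to P, R, and S → score 0.
S: beats R and Q; loses to P → score 2.
P has the best pairwise record.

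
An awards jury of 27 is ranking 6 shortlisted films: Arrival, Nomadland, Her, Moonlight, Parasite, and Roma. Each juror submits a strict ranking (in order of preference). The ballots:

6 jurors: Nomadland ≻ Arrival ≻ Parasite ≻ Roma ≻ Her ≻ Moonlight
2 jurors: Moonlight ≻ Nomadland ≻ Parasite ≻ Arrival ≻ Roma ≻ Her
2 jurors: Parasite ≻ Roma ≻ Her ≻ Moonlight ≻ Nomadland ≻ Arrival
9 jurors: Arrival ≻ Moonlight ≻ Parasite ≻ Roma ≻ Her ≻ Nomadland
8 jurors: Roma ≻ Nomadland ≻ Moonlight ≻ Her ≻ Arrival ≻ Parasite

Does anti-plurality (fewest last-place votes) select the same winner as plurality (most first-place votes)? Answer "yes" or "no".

Anti-plurality — last-place votes: Arrival 2, Nomadland 9, Her 2, Moonlight 6, Parasite 8, Roma 0. Winner: Roma.
Plurality — first-place votes: Arrival 9, Nomadland 6, Her 0, Moonlight 2, Parasite 2, Roma 8. Winner: Arrival.
The two methods disagree.

no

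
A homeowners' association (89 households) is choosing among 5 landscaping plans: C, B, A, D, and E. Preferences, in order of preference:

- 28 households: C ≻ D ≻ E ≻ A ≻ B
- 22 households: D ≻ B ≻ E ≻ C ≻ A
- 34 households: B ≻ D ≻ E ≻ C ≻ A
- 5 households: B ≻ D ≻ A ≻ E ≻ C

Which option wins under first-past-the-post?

First-place votes: C 28, B 39, A 0, D 22, E 0.
B has the most first-place votes.

B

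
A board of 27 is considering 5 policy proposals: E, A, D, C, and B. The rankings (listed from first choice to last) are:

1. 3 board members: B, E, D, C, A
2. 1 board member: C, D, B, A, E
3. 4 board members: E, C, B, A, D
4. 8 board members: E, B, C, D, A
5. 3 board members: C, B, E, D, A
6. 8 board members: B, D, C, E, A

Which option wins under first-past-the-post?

First-place votes: E 12, A 0, D 0, C 4, B 11.
E has the most first-place votes.

E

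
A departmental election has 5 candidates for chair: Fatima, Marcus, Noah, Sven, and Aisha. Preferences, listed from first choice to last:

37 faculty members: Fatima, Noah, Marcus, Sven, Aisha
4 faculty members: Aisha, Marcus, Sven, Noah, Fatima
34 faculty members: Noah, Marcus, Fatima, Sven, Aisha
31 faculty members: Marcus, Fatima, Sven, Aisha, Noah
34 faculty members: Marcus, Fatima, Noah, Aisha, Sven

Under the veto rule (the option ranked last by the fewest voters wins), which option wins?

Last-place votes: Fatima 4, Marcus 0, Noah 31, Sven 34, Aisha 71.
Marcus is ranked last by the fewest voters, so Marcus wins.

Marcus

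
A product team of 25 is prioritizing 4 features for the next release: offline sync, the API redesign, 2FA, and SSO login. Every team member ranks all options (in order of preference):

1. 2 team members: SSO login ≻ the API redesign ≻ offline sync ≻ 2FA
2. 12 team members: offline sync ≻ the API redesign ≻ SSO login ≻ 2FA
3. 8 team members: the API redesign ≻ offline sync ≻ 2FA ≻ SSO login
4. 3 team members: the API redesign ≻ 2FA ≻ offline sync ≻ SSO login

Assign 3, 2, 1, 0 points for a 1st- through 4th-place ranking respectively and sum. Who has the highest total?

offline sync: 2·1 + 12·3 + 8·2 + 3·1 = 57
the API redesign: 2·2 + 12·2 + 8·3 + 3·3 = 61
2FA: 2·0 + 12·0 + 8·1 + 3·2 = 14
SSO login: 2·3 + 12·1 + 8·0 + 3·0 = 18
the API redesign has the highest Borda score (61).

the API redesign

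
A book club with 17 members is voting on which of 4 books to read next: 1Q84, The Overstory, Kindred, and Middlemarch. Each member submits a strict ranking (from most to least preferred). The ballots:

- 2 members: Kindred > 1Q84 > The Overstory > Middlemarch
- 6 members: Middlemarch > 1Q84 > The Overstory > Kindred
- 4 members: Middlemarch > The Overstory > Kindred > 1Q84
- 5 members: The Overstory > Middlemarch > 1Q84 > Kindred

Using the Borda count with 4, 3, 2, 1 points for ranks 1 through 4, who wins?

Middlemarch

1Q84: 2·3 + 6·3 + 4·1 + 5·2 = 38
The Overstory: 2·2 + 6·2 + 4·3 + 5·4 = 48
Kindred: 2·4 + 6·1 + 4·2 + 5·1 = 27
Middlemarch: 2·1 + 6·4 + 4·4 + 5·3 = 57
Middlemarch has the highest Borda score (57).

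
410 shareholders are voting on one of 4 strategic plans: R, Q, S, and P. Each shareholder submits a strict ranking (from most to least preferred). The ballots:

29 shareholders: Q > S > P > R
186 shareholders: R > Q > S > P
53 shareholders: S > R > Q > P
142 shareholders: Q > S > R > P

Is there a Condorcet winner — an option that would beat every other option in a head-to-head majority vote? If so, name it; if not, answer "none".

Checking pairwise contests:
S beats R 224–186.
R beats Q 239–171.
Q beats S 357–53.
R beats P 381–29.
Every option loses at least one head-to-head, so there is no Condorcet winner.

none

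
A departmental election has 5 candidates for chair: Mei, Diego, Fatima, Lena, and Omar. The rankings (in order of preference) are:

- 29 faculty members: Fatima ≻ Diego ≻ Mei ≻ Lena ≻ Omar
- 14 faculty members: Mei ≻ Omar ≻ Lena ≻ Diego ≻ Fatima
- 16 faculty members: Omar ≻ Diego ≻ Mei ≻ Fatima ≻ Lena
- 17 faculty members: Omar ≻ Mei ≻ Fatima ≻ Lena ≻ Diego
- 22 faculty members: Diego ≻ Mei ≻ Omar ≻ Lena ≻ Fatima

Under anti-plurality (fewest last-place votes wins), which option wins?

Last-place votes: Mei 0, Diego 17, Fatima 36, Lena 16, Omar 29.
Mei is ranked last by the fewest voters, so Mei wins.

Mei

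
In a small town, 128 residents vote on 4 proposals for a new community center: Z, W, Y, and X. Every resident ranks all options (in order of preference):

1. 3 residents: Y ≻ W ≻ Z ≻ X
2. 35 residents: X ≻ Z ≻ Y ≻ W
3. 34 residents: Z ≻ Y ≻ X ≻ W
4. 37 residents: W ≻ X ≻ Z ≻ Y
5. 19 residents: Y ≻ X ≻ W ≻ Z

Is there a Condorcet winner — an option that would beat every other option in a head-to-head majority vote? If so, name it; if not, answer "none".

X

X vs Z: 91–37 for X.
X vs W: 88–40 for X.
X vs Y: 72–56 for X.
X beats every other option head-to-head.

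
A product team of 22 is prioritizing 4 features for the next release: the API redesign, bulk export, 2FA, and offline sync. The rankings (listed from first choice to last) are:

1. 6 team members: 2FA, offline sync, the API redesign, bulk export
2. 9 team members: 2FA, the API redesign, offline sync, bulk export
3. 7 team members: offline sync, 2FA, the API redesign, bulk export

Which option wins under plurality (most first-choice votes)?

First-place votes: the API redesign 0, bulk export 0, 2FA 15, offline sync 7.
2FA has the most first-place votes.

2FA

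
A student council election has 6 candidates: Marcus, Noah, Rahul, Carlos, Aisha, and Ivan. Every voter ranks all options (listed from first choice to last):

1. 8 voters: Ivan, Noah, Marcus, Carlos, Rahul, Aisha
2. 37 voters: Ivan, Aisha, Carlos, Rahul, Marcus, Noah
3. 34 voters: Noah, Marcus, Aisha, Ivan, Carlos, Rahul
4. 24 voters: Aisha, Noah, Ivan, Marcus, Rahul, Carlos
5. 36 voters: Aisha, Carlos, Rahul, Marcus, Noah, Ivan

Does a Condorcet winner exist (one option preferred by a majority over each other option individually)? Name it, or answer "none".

Aisha

Aisha vs Marcus: 97–42 for Aisha.
Aisha vs Noah: 97–42 for Aisha.
Aisha vs Rahul: 131–8 for Aisha.
Aisha vs Carlos: 131–8 for Aisha.
Aisha vs Ivan: 94–45 for Aisha.
Aisha beats every other option head-to-head.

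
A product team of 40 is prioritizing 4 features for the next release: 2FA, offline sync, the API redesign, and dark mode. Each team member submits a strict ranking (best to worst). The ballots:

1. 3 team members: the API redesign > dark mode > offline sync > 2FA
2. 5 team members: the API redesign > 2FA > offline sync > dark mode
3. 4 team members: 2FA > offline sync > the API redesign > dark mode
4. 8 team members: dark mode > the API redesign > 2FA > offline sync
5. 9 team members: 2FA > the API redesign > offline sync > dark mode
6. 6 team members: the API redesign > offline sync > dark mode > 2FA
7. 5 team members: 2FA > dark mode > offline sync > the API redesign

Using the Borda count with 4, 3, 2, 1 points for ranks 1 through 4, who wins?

the API redesign

2FA: 3·1 + 5·3 + 4·4 + 8·2 + 9·4 + 6·1 + 5·4 = 112
offline sync: 3·2 + 5·2 + 4·3 + 8·1 + 9·2 + 6·3 + 5·2 = 82
the API redesign: 3·4 + 5·4 + 4·2 + 8·3 + 9·3 + 6·4 + 5·1 = 120
dark mode: 3·3 + 5·1 + 4·1 + 8·4 + 9·1 + 6·2 + 5·3 = 86
the API redesign has the highest Borda score (120).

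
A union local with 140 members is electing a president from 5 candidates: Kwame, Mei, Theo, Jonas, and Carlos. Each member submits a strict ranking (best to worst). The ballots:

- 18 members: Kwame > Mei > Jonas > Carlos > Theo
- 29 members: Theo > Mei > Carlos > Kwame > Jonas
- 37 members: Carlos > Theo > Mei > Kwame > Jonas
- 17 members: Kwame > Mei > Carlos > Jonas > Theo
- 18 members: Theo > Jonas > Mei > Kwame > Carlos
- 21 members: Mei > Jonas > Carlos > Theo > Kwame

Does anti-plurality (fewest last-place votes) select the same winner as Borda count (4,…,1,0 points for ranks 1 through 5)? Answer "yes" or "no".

Anti-plurality — last-place votes: Kwame 21, Mei 0, Theo 35, Jonas 66, Carlos 18. Winner: Mei.
Borda — scores: Kwame 224, Mei 386, Theo 320, Jonas 170, Carlos 300. Winner: Mei.
The two methods agree.

yes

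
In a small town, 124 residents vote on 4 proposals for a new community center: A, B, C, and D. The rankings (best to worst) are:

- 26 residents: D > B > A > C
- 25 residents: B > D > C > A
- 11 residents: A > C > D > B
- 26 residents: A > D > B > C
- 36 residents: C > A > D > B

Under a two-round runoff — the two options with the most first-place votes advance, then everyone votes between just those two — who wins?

A

Round 1 first-place votes: A 37, B 25, C 36, D 26.
A and C advance.
Runoff: A is preferred to C by 63 voters; C by 61.
A wins the runoff.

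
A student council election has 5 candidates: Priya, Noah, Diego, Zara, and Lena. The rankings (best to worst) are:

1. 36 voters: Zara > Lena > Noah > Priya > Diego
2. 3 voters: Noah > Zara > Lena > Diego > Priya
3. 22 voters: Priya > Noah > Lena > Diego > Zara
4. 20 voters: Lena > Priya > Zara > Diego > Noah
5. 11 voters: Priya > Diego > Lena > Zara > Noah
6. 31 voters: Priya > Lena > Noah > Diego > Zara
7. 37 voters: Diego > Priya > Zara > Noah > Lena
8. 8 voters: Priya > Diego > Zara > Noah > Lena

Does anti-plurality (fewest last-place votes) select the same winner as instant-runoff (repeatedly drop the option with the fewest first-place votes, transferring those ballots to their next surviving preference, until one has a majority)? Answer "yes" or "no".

Anti-plurality — last-place votes: Priya 3, Noah 31, Diego 36, Zara 53, Lena 45. Winner: Priya.
Instant-runoff — R1 Priya 72, Noah 3, Diego 37, Zara 36, Lena 20 (Noah out); R2 Priya 72, Diego 37, Zara 39, Lena 20 (Lena out); R3 Priya 92, Diego 37, Zara 39 (Priya winner). Winner: Priya.
The two methods agree.

yes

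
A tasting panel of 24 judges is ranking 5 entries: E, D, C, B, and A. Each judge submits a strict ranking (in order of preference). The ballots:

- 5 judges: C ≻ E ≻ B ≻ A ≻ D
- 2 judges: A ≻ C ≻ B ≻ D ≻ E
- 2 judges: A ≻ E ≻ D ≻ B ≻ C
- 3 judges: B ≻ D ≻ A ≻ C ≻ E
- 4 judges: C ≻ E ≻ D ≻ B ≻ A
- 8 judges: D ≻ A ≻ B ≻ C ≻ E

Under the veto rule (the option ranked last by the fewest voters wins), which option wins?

Last-place votes: E 13, D 5, C 2, B 0, A 4.
B is ranked last by the fewest voters, so B wins.

B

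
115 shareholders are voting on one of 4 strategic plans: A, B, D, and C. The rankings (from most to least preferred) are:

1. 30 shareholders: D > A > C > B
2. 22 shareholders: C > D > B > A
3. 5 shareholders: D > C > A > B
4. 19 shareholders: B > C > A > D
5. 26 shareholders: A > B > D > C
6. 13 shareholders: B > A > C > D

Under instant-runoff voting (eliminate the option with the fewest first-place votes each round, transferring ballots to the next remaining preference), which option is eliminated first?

Round 1: A 26, B 32, D 35, C 22. Eliminate C.

C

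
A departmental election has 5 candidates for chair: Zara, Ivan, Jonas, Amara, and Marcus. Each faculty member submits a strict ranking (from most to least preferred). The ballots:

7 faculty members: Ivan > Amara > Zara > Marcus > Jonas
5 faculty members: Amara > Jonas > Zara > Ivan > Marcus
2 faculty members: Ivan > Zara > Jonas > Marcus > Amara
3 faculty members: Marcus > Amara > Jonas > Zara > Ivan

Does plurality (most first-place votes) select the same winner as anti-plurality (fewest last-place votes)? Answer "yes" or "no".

Plurality — first-place votes: Zara 0, Ivan 9, Jonas 0, Amara 5, Marcus 3. Winner: Ivan.
Anti-plurality — last-place votes: Zara 0, Ivan 3, Jonas 7, Amara 2, Marcus 5. Winner: Zara.
The two methods disagree.

no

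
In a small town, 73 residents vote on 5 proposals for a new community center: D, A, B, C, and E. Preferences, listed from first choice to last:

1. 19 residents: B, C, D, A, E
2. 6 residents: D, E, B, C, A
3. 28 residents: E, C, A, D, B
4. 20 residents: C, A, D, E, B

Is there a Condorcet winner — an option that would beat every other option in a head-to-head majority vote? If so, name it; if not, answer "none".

C

C vs D: 67–6 for C.
C vs A: 73–0 for C.
C vs B: 48–25 for C.
C vs E: 39–34 for C.
C beats every other option head-to-head.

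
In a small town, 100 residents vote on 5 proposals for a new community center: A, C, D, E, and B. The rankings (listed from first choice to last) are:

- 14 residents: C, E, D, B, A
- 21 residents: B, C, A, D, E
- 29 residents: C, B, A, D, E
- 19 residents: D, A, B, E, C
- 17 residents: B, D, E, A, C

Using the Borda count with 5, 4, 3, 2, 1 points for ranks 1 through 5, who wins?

A: 14·1 + 21·3 + 29·3 + 19·4 + 17·2 = 274
C: 14·5 + 21·4 + 29·5 + 19·1 + 17·1 = 335
D: 14·3 + 21·2 + 29·2 + 19·5 + 17·4 = 305
E: 14·4 + 21·1 + 29·1 + 19·2 + 17·3 = 195
B: 14·2 + 21·5 + 29·4 + 19·3 + 17·5 = 391
B has the highest Borda score (391).

B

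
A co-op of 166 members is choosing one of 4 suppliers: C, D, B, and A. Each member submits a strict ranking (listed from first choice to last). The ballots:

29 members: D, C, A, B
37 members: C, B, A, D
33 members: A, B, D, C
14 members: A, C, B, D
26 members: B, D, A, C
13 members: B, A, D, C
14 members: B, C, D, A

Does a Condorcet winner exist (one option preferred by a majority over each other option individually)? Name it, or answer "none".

B vs C: 86–80 for B.
B vs D: 137–29 for B.
B vs A: 90–76 for B.
B beats every other option head-to-head.

B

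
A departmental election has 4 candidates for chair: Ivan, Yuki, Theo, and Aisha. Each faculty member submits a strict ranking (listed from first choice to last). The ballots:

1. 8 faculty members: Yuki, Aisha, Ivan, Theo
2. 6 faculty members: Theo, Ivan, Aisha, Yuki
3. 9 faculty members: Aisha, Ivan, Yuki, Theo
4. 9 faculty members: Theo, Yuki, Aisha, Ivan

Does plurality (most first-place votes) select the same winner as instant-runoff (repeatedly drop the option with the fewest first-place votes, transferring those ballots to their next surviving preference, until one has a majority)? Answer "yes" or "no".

Plurality — first-place votes: Ivan 0, Yuki 8, Theo 15, Aisha 9. Winner: Theo.
Instant-runoff — R1 Ivan 0, Yuki 8, Theo 15, Aisha 9 (Ivan out); R2 Yuki 8, Theo 15, Aisha 9 (Yuki out); R3 Theo 15, Aisha 17 (Aisha winner). Winner: Aisha.
The two methods disagree.

no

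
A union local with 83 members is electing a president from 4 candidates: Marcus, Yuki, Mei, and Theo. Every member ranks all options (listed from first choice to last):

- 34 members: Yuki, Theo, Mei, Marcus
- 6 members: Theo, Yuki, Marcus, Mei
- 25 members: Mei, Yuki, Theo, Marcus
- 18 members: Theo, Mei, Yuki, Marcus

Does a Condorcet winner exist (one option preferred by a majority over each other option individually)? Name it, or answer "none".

none

Checking pairwise contests:
Yuki beats Marcus 83–0.
Mei beats Yuki 43–40.
Theo beats Mei 58–25.
Yuki beats Theo 59–24.
Every option loses at least one head-to-head, so there is no Condorcet winner.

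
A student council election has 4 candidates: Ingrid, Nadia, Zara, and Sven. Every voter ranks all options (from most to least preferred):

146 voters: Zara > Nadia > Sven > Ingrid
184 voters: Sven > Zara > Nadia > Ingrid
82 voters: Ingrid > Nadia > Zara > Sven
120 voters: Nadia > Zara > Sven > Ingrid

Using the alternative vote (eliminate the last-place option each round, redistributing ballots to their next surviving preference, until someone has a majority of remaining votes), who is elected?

Round 1: Ingrid 82, Nadia 120, Zara 146, Sven 184. Eliminate Ingrid.
Round 2: Nadia 202, Zara 146, Sven 184. Eliminate Zara.
Round 3: Nadia 348, Sven 184. Nadia has a majority.

Nadia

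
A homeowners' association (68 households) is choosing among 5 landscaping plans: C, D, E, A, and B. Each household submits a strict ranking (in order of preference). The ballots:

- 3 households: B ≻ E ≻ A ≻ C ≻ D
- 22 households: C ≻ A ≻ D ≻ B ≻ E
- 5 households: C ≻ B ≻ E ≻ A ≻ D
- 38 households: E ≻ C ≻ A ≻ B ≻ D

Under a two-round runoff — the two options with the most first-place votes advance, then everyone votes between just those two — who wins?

Round 1 first-place votes: C 27, D 0, E 38, A 0, B 3.
E and C advance.
Runoff: E is preferred to C by 41 voters; C by 27.
E wins the runoff.

E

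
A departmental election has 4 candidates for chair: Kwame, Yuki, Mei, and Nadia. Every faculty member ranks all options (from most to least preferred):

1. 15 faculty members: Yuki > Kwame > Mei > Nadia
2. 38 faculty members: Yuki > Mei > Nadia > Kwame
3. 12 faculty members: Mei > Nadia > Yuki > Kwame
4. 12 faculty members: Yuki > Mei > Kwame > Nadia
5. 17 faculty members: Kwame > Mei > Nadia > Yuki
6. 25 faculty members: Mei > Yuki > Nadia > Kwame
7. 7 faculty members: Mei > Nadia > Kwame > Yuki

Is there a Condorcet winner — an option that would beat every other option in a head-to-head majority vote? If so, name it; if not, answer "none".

Yuki vs Kwame: 102–24 for Yuki.
Yuki vs Mei: 65–61 for Yuki.
Yuki vs Nadia: 90–36 for Yuki.
Yuki beats every other option head-to-head.

Yuki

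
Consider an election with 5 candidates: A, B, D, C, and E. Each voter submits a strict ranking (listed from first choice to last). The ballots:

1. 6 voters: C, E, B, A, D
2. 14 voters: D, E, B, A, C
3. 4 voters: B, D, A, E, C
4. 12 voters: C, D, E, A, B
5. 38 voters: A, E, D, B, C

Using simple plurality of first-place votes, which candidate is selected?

First-place votes: A 38, B 4, D 14, C 18, E 0.
A has the most first-place votes.

A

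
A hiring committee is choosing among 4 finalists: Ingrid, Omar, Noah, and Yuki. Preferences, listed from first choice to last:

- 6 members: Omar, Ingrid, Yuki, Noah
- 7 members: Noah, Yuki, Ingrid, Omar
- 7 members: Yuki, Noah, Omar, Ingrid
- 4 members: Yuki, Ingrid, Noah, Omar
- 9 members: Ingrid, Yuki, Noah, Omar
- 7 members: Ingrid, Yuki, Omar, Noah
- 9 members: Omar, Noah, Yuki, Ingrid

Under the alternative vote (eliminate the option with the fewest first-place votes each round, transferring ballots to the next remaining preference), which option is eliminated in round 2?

Omar

Round 1: Ingrid 16, Omar 15, Noah 7, Yuki 11. Eliminate Noah.
Round 2: Ingrid 16, Omar 15, Yuki 18. Eliminate Omar.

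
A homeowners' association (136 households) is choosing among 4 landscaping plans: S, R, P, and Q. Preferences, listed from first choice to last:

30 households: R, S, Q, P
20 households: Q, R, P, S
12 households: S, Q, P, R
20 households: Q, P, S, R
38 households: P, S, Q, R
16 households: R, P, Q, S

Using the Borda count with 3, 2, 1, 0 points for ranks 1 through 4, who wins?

S: 30·2 + 20·0 + 12·3 + 20·1 + 38·2 + 16·0 = 192
R: 30·3 + 20·2 + 12·0 + 20·0 + 38·0 + 16·3 = 178
P: 30·0 + 20·1 + 12·1 + 20·2 + 38·3 + 16·2 = 218
Q: 30·1 + 20·3 + 12·2 + 20·3 + 38·1 + 16·1 = 228
Q has the highest Borda score (228).

Q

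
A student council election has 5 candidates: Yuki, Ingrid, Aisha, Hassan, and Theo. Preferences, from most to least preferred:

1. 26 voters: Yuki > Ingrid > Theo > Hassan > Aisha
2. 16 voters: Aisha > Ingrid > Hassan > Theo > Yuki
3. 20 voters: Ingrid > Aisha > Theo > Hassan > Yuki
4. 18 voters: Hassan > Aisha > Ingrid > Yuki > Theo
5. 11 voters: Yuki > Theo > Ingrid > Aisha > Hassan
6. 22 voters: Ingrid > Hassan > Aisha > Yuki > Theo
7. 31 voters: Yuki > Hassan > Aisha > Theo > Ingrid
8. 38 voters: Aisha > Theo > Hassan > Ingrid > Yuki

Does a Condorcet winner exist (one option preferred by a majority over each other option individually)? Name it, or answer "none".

none

Checking pairwise contests:
Ingrid beats Yuki 114–68.
Aisha beats Ingrid 103–79.
Hassan beats Aisha 97–85.
Ingrid beats Hassan 95–87.
Yuki beats Theo 108–74.
Every option loses at least one head-to-head, so there is no Condorcet winner.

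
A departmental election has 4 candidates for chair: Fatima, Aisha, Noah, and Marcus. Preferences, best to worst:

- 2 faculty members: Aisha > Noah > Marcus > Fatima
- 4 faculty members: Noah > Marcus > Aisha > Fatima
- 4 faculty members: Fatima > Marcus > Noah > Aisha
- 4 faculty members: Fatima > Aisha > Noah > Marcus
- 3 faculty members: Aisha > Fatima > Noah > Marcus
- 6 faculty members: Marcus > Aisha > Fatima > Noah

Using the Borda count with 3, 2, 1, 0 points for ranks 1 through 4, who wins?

Aisha

Fatima: 2·0 + 4·0 + 4·3 + 4·3 + 3·2 + 6·1 = 36
Aisha: 2·3 + 4·1 + 4·0 + 4·2 + 3·3 + 6·2 = 39
Noah: 2·2 + 4·3 + 4·1 + 4·1 + 3·1 + 6·0 = 27
Marcus: 2·1 + 4·2 + 4·2 + 4·0 + 3·0 + 6·3 = 36
Aisha has the highest Borda score (39).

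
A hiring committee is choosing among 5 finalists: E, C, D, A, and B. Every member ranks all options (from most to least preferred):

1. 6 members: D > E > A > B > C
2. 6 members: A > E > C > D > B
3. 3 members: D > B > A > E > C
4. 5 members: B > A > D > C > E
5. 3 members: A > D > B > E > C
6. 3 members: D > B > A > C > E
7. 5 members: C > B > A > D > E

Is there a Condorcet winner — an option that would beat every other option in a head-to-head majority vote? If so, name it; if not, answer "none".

none

Checking pairwise contests:
D beats E 25–6.
E beats C 18–13.
A beats D 19–12.
B beats A 16–15.
D beats B 21–10.
Every option loses at least one head-to-head, so there is no Condorcet winner.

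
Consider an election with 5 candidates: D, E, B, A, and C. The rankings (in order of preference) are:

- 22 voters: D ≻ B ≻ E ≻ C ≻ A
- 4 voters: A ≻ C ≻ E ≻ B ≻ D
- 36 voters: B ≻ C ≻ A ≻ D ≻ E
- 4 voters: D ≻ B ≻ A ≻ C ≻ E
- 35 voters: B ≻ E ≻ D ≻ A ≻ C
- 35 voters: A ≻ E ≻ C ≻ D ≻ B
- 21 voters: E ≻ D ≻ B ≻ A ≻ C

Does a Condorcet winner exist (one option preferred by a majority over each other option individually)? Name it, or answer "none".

Checking pairwise contests:
E beats D 95–62.
B beats E 97–60.
D beats B 82–75.
D beats A 82–75.
D beats C 82–75.
Every option loses at least one head-to-head, so there is no Condorcet winner.

none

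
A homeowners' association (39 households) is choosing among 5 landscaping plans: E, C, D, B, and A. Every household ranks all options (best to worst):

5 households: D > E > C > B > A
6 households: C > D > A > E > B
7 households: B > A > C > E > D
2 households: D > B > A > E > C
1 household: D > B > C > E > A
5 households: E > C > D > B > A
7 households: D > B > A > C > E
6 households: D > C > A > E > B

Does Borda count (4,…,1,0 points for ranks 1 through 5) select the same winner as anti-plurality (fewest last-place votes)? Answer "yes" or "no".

Borda — scores: E 57, C 90, D 112, B 68, A 63. Winner: D.
Anti-plurality — last-place votes: E 7, C 2, D 7, B 12, A 11. Winner: C.
The two methods disagree.

no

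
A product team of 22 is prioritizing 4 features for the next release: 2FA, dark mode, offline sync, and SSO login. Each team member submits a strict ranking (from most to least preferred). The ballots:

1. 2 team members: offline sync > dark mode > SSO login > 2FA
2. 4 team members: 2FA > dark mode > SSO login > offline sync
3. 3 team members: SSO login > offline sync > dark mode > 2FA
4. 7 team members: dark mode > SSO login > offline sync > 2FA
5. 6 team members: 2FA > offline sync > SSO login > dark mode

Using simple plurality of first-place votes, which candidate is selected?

2FA

First-place votes: 2FA 10, dark mode 7, offline sync 2, SSO login 3.
2FA has the most first-place votes.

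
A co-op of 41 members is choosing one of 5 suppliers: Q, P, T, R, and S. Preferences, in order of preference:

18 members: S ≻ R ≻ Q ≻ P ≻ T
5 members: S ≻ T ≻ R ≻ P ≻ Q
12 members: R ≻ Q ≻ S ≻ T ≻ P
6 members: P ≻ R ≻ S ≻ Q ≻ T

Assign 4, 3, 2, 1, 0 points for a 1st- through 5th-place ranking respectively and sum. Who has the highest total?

R

Q: 18·2 + 5·0 + 12·3 + 6·1 = 78
P: 18·1 + 5·1 + 12·0 + 6·4 = 47
T: 18·0 + 5·3 + 12·1 + 6·0 = 27
R: 18·3 + 5·2 + 12·4 + 6·3 = 130
S: 18·4 + 5·4 + 12·2 + 6·2 = 128
R has the highest Borda score (130).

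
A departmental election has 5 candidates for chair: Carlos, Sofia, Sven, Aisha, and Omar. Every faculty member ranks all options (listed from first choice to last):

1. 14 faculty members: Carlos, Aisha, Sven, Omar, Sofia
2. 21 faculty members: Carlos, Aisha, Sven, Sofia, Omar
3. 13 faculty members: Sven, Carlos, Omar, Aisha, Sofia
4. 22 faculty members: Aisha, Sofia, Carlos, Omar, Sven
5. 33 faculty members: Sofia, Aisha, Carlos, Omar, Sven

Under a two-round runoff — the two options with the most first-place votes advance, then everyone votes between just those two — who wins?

Sofia

Round 1 first-place votes: Carlos 35, Sofia 33, Sven 13, Aisha 22, Omar 0.
Carlos and Sofia advance.
Runoff: Carlos is preferred to Sofia by 48 voters; Sofia by 55.
Sofia wins the runoff.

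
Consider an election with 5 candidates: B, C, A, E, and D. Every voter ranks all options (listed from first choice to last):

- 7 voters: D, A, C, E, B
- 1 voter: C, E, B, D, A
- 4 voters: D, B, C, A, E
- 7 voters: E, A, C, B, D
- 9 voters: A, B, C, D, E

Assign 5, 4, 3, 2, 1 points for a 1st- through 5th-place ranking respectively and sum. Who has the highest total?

B: 7·1 + 1·3 + 4·4 + 7·2 + 9·4 = 76
C: 7·3 + 1·5 + 4·3 + 7·3 + 9·3 = 86
A: 7·4 + 1·1 + 4·2 + 7·4 + 9·5 = 110
E: 7·2 + 1·4 + 4·1 + 7·5 + 9·1 = 66
D: 7·5 + 1·2 + 4·5 + 7·1 + 9·2 = 82
A has the highest Borda score (110).

A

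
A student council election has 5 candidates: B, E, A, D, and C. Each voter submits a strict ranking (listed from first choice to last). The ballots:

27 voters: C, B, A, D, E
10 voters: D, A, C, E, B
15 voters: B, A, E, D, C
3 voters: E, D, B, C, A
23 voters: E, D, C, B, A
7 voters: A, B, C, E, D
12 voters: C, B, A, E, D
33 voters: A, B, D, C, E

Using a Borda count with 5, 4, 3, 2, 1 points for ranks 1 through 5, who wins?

B

B: 27·4 + 10·1 + 15·5 + 3·3 + 23·2 + 7·4 + 12·4 + 33·4 = 456
E: 27·1 + 10·2 + 15·3 + 3·5 + 23·5 + 7·2 + 12·2 + 33·1 = 293
A: 27·3 + 10·4 + 15·4 + 3·1 + 23·1 + 7·5 + 12·3 + 33·5 = 443
D: 27·2 + 10·5 + 15·2 + 3·4 + 23·4 + 7·1 + 12·1 + 33·3 = 356
C: 27·5 + 10·3 + 15·1 + 3·2 + 23·3 + 7·3 + 12·5 + 33·2 = 402
B has the highest Borda score (456).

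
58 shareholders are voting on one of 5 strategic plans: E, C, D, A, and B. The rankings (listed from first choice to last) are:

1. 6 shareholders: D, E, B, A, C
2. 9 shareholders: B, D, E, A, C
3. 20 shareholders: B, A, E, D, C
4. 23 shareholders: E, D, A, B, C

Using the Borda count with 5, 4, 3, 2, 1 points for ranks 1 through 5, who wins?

E

E: 6·4 + 9·3 + 20·3 + 23·5 = 226
C: 6·1 + 9·1 + 20·1 + 23·1 = 58
D: 6·5 + 9·4 + 20·2 + 23·4 = 198
A: 6·2 + 9·2 + 20·4 + 23·3 = 179
B: 6·3 + 9·5 + 20·5 + 23·2 = 209
E has the highest Borda score (226).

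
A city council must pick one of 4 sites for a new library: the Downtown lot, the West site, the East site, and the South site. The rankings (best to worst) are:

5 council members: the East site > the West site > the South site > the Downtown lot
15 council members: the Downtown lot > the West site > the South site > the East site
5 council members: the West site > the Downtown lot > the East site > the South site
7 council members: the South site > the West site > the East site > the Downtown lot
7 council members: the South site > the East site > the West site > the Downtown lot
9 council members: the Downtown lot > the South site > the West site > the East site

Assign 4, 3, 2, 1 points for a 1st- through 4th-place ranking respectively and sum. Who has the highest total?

the West site

the Downtown lot: 5·1 + 15·4 + 5·3 + 7·1 + 7·1 + 9·4 = 130
the West site: 5·3 + 15·3 + 5·4 + 7·3 + 7·2 + 9·2 = 133
the East site: 5·4 + 15·1 + 5·2 + 7·2 + 7·3 + 9·1 = 89
the South site: 5·2 + 15·2 + 5·1 + 7·4 + 7·4 + 9·3 = 128
the West site has the highest Borda score (133).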